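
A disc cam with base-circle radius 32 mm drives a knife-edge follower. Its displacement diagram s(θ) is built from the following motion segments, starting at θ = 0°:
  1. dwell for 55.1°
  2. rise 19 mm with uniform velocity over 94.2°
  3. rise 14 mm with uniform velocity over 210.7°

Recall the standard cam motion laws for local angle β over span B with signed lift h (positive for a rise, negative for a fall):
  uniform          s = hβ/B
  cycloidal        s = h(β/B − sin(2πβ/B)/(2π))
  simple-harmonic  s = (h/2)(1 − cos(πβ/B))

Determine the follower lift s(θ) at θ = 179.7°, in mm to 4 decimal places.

seg 1 [0°–55.1°] dwell: s stays 0.0000
seg 2 [55.1°–149.3°] uniform, h=19: full span → s += 19 → s = 19.0000
seg 3 [149.3°–360°] uniform, h=14: θ=179.7° here. β=30.4, B=210.7. 14·30.4/210.7 = 2.0199 → s = 21.0199

21.0199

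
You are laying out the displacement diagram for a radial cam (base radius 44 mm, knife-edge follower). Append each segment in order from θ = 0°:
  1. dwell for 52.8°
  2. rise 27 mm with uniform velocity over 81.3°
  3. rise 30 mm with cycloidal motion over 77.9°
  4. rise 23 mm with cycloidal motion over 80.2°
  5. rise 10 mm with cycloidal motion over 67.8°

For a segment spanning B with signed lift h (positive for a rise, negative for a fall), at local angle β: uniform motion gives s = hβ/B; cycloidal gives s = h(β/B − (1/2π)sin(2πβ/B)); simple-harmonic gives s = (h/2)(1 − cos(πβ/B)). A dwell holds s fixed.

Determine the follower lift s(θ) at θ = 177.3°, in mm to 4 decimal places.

seg 1 [0°–52.8°] dwell: s stays 0.0000
seg 2 [52.8°–134.1°] uniform, h=27: full span → s += 27 → s = 27.0000
seg 3 [134.1°–212°] cycloidal, h=30: θ=177.3° here. β=43.2, B=77.9. 30·(0.5546 − sin(2π·0.5546)/(2π)) = 18.2416 → s = 45.2416

45.2416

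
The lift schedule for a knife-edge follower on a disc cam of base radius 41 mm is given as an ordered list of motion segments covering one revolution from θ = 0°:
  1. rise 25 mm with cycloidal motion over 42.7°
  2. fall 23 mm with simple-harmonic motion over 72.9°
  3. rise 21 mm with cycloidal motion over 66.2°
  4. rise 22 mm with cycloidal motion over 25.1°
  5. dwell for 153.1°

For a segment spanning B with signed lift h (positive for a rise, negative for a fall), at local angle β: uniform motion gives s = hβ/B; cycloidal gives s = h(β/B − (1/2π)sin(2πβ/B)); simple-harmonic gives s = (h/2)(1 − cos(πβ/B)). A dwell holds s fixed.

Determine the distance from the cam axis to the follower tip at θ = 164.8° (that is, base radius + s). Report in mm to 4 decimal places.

seg 1 [0°–42.7°] cycloidal, h=25: full span → s += 25 → s = 25.0000
seg 2 [42.7°–115.6°] simple-harmonic, h=-23: full span → s += -23 → s = 2.0000
seg 3 [115.6°–181.8°] cycloidal, h=21: θ=164.8° here. β=49.2, B=66.2. 21·(0.7432 − sin(2π·0.7432)/(2π)) = 18.9465 → s = 20.9465
radial distance = base radius + s = 41 + 20.9465 = 61.9465

61.9465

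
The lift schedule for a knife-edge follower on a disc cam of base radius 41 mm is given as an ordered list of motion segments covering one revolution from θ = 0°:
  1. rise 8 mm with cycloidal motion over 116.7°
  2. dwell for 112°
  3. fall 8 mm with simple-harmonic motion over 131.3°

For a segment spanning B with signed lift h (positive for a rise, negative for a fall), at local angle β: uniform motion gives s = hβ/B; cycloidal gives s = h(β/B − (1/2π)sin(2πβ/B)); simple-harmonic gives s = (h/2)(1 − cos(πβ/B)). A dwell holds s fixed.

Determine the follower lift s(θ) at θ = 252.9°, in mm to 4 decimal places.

seg 1 [0°–116.7°] cycloidal, h=8: full span → s += 8 → s = 8.0000
seg 2 [116.7°–228.7°] dwell: s stays 8.0000
seg 3 [228.7°–360°] simple-harmonic, h=-8: θ=252.9° here. β=24.2, B=131.3. -8/2·(1 − cos(π·0.1843)) = -0.6520 → s = 7.3480

7.3480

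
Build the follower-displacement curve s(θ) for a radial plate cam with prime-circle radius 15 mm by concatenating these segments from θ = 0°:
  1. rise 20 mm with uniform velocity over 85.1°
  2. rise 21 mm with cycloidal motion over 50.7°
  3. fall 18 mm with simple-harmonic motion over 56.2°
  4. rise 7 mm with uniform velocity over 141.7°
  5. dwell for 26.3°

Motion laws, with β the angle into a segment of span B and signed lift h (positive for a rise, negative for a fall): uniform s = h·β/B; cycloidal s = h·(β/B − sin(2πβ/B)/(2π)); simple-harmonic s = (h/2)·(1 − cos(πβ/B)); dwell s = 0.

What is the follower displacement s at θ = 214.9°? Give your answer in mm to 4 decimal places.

seg 1 [0°–85.1°] uniform, h=20: full span → s += 20 → s = 20.0000
seg 2 [85.1°–135.8°] cycloidal, h=21: full span → s += 21 → s = 41.0000
seg 3 [135.8°–192°] simple-harmonic, h=-18: full span → s += -18 → s = 23.0000
seg 4 [192°–333.7°] uniform, h=7: θ=214.9° here. β=22.9, B=141.7. 7·22.9/141.7 = 1.1313 → s = 24.1313

24.1313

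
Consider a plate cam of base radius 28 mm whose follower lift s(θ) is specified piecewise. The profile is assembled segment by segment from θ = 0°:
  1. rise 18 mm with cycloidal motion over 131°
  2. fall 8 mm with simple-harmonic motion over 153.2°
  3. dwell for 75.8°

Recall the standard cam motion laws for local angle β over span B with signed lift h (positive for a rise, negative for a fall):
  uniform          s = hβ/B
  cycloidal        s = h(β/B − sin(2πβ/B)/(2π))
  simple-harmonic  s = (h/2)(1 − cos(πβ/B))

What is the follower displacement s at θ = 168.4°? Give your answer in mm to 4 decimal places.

seg 1 [0°–131°] cycloidal, h=18: full span → s += 18 → s = 18.0000
seg 2 [131°–284.2°] simple-harmonic, h=-8: θ=168.4° here. β=37.4, B=153.2. -8/2·(1 − cos(π·0.2441)) = -1.1199 → s = 16.8801

16.8801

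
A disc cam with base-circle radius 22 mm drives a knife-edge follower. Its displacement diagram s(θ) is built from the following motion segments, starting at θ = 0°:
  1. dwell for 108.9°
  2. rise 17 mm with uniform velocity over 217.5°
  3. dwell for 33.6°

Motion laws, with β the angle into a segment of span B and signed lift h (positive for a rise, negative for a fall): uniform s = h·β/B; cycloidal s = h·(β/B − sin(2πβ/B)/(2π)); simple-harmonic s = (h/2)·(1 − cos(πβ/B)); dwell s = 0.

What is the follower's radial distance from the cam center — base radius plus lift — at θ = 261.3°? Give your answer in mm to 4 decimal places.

seg 1 [0°–108.9°] dwell: s stays 0.0000
seg 2 [108.9°–326.4°] uniform, h=17: θ=261.3° here. β=152.4, B=217.5. 17·152.4/217.5 = 11.9117 → s = 11.9117
radial distance = base radius + s = 22 + 11.9117 = 33.9117

33.9117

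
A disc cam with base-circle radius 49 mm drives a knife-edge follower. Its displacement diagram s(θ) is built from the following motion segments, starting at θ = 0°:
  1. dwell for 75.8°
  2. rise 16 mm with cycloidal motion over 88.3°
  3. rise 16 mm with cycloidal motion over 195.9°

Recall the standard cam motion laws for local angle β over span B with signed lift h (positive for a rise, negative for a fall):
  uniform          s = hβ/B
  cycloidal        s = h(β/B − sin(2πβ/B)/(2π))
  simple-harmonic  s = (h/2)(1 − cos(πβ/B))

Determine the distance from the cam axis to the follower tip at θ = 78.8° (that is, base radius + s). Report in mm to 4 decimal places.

seg 1 [0°–75.8°] dwell: s stays 0.0000
seg 2 [75.8°–164.1°] cycloidal, h=16: θ=78.8° here. β=3, B=88.3. 16·(0.0340 − sin(2π·0.0340)/(2π)) = 0.0041 → s = 0.0041
radial distance = base radius + s = 49 + 0.0041 = 49.0041

49.0041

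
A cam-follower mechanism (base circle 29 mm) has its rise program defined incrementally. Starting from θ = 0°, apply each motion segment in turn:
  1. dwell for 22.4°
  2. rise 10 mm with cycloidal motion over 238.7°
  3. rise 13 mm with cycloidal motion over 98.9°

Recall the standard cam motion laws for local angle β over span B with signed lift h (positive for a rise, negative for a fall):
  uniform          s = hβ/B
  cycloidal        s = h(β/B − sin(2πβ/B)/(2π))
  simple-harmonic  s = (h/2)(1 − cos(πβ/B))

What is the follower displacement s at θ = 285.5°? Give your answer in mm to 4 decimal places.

seg 1 [0°–22.4°] dwell: s stays 0.0000
seg 2 [22.4°–261.1°] cycloidal, h=10: full span → s += 10 → s = 10.0000
seg 3 [261.1°–360°] cycloidal, h=13: θ=285.5° here. β=24.4, B=98.9. 13·(0.2467 − sin(2π·0.2467)/(2π)) = 1.1387 → s = 11.1387

11.1387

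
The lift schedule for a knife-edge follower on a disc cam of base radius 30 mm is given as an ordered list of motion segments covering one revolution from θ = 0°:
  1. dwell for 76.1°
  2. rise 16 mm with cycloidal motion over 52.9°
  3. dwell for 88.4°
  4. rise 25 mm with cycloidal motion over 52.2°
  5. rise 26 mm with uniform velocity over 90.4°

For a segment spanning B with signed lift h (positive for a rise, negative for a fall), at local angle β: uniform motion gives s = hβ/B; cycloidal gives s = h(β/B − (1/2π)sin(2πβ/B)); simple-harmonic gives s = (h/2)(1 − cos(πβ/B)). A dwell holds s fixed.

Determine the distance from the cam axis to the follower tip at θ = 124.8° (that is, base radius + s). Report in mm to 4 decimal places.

seg 1 [0°–76.1°] dwell: s stays 0.0000
seg 2 [76.1°–129°] cycloidal, h=16: θ=124.8° here. β=48.7, B=52.9. 16·(0.9206 − sin(2π·0.9206)/(2π)) = 15.9480 → s = 15.9480
radial distance = base radius + s = 30 + 15.9480 = 45.9480

45.9480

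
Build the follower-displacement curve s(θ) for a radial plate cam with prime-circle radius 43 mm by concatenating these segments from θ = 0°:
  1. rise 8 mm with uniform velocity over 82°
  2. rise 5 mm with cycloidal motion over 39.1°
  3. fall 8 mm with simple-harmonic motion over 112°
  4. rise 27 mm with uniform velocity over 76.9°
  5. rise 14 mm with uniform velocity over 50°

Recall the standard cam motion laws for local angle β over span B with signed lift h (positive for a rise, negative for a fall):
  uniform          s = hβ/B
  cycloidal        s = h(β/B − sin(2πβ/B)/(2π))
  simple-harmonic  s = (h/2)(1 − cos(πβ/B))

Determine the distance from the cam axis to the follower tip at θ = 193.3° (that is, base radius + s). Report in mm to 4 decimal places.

seg 1 [0°–82°] uniform, h=8: full span → s += 8 → s = 8.0000
seg 2 [82°–121.1°] cycloidal, h=5: full span → s += 5 → s = 13.0000
seg 3 [121.1°–233.1°] simple-harmonic, h=-8: θ=193.3° here. β=72.2, B=112. -8/2·(1 − cos(π·0.6446)) = -5.7557 → s = 7.2443
radial distance = base radius + s = 43 + 7.2443 = 50.2443

50.2443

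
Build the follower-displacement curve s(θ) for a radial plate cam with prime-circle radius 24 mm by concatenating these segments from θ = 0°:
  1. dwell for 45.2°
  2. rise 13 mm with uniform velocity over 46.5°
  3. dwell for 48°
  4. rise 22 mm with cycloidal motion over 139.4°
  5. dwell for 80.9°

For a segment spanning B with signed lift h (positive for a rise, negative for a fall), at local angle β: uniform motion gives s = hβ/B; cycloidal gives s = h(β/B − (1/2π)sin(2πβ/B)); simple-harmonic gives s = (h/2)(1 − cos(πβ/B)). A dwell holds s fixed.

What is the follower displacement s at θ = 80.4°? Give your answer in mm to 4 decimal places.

seg 1 [0°–45.2°] dwell: s stays 0.0000
seg 2 [45.2°–91.7°] uniform, h=13: θ=80.4° here. β=35.2, B=46.5. 13·35.2/46.5 = 9.8409 → s = 9.8409

9.8409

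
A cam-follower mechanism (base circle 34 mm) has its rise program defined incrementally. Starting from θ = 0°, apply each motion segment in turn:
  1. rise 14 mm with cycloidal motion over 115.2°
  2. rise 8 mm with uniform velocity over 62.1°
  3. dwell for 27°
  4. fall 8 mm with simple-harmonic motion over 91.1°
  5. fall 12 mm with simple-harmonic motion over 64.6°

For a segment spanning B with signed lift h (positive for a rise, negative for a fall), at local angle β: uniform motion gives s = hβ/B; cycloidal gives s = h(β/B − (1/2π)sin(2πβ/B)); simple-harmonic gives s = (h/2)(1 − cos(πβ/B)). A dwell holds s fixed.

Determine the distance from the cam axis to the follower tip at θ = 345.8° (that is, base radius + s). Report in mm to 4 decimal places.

seg 1 [0°–115.2°] cycloidal, h=14: full span → s += 14 → s = 14.0000
seg 2 [115.2°–177.3°] uniform, h=8: full span → s += 8 → s = 22.0000
seg 3 [177.3°–204.3°] dwell: s stays 22.0000
seg 4 [204.3°–295.4°] simple-harmonic, h=-8: full span → s += -8 → s = 14.0000
seg 5 [295.4°–360°] simple-harmonic, h=-12: θ=345.8° here. β=50.4, B=64.6. -12/2·(1 − cos(π·0.7802)) = -10.6253 → s = 3.3747
radial distance = base radius + s = 34 + 3.3747 = 37.3747

37.3747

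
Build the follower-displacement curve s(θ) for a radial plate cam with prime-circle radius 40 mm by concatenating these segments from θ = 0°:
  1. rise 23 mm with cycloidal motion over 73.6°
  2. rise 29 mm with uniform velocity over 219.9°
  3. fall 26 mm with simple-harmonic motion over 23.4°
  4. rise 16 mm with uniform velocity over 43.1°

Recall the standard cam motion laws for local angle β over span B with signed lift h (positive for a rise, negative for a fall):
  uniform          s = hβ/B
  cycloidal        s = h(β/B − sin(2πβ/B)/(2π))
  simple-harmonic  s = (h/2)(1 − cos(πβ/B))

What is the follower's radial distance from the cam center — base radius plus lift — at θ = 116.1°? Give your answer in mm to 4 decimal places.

seg 1 [0°–73.6°] cycloidal, h=23: full span → s += 23 → s = 23.0000
seg 2 [73.6°–293.5°] uniform, h=29: θ=116.1° here. β=42.5, B=219.9. 29·42.5/219.9 = 5.6048 → s = 28.6048
radial distance = base radius + s = 40 + 28.6048 = 68.6048

68.6048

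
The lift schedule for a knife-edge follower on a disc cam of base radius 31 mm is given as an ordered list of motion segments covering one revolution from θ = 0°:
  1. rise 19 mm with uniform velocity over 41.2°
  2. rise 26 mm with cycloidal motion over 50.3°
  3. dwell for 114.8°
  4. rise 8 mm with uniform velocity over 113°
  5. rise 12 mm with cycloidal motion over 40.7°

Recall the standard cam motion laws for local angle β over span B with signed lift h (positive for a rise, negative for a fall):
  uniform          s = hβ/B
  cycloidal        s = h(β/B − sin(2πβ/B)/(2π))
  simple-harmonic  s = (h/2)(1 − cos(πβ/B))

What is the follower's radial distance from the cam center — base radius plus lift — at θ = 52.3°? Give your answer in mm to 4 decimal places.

seg 1 [0°–41.2°] uniform, h=19: full span → s += 19 → s = 19.0000
seg 2 [41.2°–91.5°] cycloidal, h=26: θ=52.3° here. β=11.1, B=50.3. 26·(0.2207 − sin(2π·0.2207)/(2π)) = 1.6696 → s = 20.6696
radial distance = base radius + s = 31 + 20.6696 = 51.6696

51.6696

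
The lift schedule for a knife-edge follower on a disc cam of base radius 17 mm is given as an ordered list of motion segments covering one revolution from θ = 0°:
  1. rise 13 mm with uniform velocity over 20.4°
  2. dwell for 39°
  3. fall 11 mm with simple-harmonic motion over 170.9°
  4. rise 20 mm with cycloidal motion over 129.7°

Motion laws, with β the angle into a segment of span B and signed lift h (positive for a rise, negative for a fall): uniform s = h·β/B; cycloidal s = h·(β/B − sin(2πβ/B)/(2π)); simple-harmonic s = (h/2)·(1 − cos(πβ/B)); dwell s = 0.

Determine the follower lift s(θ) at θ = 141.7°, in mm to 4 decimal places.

seg 1 [0°–20.4°] uniform, h=13: full span → s += 13 → s = 13.0000
seg 2 [20.4°–59.4°] dwell: s stays 13.0000
seg 3 [59.4°–230.3°] simple-harmonic, h=-11: θ=141.7° here. β=82.3, B=170.9. -11/2·(1 − cos(π·0.4816)) = -5.1817 → s = 7.8183

7.8183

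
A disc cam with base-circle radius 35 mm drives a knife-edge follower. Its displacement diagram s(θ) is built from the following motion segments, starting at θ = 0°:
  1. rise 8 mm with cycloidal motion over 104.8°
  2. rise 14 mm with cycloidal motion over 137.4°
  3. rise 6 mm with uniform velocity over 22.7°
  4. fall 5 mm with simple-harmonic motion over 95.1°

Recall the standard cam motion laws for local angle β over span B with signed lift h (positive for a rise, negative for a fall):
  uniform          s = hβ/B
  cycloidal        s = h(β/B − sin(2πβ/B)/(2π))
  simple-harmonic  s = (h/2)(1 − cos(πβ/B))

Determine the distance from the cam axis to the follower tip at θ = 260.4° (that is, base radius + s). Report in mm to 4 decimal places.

seg 1 [0°–104.8°] cycloidal, h=8: full span → s += 8 → s = 8.0000
seg 2 [104.8°–242.2°] cycloidal, h=14: full span → s += 14 → s = 22.0000
seg 3 [242.2°–264.9°] uniform, h=6: θ=260.4° here. β=18.2, B=22.7. 6·18.2/22.7 = 4.8106 → s = 26.8106
radial distance = base radius + s = 35 + 26.8106 = 61.8106

61.8106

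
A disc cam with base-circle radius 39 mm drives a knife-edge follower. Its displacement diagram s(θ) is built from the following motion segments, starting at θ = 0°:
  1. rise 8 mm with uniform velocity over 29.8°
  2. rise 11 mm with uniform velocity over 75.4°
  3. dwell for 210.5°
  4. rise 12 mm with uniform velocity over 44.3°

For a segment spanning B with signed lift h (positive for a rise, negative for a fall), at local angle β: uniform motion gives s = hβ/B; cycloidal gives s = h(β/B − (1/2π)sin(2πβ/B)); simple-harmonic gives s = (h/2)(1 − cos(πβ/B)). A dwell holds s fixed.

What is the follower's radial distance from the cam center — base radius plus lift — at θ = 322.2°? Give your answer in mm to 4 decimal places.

seg 1 [0°–29.8°] uniform, h=8: full span → s += 8 → s = 8.0000
seg 2 [29.8°–105.2°] uniform, h=11: full span → s += 11 → s = 19.0000
seg 3 [105.2°–315.7°] dwell: s stays 19.0000
seg 4 [315.7°–360°] uniform, h=12: θ=322.2° here. β=6.5, B=44.3. 12·6.5/44.3 = 1.7607 → s = 20.7607
radial distance = base radius + s = 39 + 20.7607 = 59.7607

59.7607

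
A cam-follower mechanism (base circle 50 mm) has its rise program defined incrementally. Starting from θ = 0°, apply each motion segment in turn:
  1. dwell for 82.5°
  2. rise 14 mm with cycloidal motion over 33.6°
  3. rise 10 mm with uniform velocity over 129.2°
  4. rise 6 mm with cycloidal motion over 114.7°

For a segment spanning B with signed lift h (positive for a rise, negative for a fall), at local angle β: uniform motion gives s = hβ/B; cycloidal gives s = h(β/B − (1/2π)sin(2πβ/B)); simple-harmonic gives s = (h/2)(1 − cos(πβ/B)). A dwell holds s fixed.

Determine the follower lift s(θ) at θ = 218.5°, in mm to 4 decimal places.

seg 1 [0°–82.5°] dwell: s stays 0.0000
seg 2 [82.5°–116.1°] cycloidal, h=14: full span → s += 14 → s = 14.0000
seg 3 [116.1°–245.3°] uniform, h=10: θ=218.5° here. β=102.4, B=129.2. 10·102.4/129.2 = 7.9257 → s = 21.9257

21.9257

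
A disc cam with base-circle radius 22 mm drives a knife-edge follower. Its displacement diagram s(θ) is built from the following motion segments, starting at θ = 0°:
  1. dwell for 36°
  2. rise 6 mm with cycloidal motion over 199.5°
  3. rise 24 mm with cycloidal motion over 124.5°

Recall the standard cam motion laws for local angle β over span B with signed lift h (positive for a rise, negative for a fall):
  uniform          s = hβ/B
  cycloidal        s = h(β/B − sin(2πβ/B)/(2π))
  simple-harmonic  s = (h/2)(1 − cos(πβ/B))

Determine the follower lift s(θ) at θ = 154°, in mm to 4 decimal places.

seg 1 [0°–36°] dwell: s stays 0.0000
seg 2 [36°–235.5°] cycloidal, h=6: θ=154° here. β=118, B=199.5. 6·(0.5915 − sin(2π·0.5915)/(2π)) = 4.0680 → s = 4.0680

4.0680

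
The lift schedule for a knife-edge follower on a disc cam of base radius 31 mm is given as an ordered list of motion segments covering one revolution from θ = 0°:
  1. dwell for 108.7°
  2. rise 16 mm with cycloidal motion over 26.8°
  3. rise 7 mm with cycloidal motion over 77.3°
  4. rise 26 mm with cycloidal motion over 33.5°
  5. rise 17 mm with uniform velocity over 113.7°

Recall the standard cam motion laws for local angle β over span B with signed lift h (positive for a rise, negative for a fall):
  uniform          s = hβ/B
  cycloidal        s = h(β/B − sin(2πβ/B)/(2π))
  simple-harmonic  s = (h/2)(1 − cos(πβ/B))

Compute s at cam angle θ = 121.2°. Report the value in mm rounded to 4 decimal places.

seg 1 [0°–108.7°] dwell: s stays 0.0000
seg 2 [108.7°–135.5°] cycloidal, h=16: θ=121.2° here. β=12.5, B=26.8. 16·(0.4664 − sin(2π·0.4664)/(2π)) = 6.9294 → s = 6.9294

6.9294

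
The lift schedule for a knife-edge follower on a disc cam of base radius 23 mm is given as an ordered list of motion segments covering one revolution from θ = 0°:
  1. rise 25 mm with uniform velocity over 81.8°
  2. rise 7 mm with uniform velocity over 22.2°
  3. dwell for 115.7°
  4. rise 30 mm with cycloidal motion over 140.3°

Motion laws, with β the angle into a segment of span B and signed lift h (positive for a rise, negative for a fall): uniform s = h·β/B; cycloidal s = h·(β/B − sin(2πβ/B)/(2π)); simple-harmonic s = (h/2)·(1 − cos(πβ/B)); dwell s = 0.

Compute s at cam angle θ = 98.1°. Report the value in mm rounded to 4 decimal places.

seg 1 [0°–81.8°] uniform, h=25: full span → s += 25 → s = 25.0000
seg 2 [81.8°–104°] uniform, h=7: θ=98.1° here. β=16.3, B=22.2. 7·16.3/22.2 = 5.1396 → s = 30.1396

30.1396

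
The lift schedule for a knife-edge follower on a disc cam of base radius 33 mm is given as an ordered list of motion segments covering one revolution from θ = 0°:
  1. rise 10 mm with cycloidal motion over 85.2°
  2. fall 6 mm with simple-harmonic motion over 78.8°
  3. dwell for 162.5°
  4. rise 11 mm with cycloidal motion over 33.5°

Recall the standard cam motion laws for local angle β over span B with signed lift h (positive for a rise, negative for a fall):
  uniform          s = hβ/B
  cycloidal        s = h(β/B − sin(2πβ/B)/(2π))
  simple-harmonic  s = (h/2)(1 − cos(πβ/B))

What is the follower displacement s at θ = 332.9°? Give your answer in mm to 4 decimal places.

seg 1 [0°–85.2°] cycloidal, h=10: full span → s += 10 → s = 10.0000
seg 2 [85.2°–164°] simple-harmonic, h=-6: full span → s += -6 → s = 4.0000
seg 3 [164°–326.5°] dwell: s stays 4.0000
seg 4 [326.5°–360°] cycloidal, h=11: θ=332.9° here. β=6.4, B=33.5. 11·(0.1910 − sin(2π·0.1910)/(2π)) = 0.4695 → s = 4.4695

4.4695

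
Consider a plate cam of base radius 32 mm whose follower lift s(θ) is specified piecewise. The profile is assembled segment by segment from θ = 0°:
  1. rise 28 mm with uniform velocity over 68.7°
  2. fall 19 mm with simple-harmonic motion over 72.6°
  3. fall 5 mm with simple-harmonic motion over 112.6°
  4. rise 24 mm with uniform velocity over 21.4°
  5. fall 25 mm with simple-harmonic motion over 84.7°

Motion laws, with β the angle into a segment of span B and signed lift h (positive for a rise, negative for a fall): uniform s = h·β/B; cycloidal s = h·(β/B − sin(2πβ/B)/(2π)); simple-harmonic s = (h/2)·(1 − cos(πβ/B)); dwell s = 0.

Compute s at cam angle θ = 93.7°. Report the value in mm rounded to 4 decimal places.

seg 1 [0°–68.7°] uniform, h=28: full span → s += 28 → s = 28.0000
seg 2 [68.7°–141.3°] simple-harmonic, h=-19: θ=93.7° here. β=25, B=72.6. -19/2·(1 − cos(π·0.3444)) = -5.0376 → s = 22.9624

22.9624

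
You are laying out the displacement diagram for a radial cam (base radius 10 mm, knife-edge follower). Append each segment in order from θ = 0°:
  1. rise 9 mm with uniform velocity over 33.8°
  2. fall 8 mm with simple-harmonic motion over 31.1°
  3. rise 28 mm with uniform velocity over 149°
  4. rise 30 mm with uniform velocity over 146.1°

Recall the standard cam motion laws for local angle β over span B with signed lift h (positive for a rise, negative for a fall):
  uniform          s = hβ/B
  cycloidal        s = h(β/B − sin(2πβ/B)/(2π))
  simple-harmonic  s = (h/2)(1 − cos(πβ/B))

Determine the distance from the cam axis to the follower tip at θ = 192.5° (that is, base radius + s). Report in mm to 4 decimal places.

seg 1 [0°–33.8°] uniform, h=9: full span → s += 9 → s = 9.0000
seg 2 [33.8°–64.9°] simple-harmonic, h=-8: full span → s += -8 → s = 1.0000
seg 3 [64.9°–213.9°] uniform, h=28: θ=192.5° here. β=127.6, B=149. 28·127.6/149 = 23.9785 → s = 24.9785
radial distance = base radius + s = 10 + 24.9785 = 34.9785

34.9785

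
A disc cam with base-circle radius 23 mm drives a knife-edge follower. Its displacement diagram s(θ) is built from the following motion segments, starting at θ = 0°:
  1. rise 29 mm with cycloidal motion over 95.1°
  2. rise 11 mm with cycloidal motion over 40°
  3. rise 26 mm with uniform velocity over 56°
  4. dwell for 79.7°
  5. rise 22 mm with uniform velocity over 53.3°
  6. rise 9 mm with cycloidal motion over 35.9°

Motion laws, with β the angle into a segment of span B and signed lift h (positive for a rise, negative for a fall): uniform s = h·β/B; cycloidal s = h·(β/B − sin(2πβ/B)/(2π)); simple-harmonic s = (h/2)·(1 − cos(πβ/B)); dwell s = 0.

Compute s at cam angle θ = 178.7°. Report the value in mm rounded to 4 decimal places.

seg 1 [0°–95.1°] cycloidal, h=29: full span → s += 29 → s = 29.0000
seg 2 [95.1°–135.1°] cycloidal, h=11: full span → s += 11 → s = 40.0000
seg 3 [135.1°–191.1°] uniform, h=26: θ=178.7° here. β=43.6, B=56. 26·43.6/56 = 20.2429 → s = 60.2429

60.2429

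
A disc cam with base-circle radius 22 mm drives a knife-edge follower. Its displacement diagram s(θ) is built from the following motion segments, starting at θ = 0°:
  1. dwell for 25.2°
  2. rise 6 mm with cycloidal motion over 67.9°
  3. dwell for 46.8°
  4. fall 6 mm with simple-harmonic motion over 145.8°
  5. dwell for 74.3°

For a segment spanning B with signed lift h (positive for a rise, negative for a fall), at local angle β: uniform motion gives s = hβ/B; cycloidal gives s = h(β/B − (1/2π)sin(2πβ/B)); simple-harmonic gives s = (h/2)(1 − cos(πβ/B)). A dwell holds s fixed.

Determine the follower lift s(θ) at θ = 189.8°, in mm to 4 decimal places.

seg 1 [0°–25.2°] dwell: s stays 0.0000
seg 2 [25.2°–93.1°] cycloidal, h=6: full span → s += 6 → s = 6.0000
seg 3 [93.1°–139.9°] dwell: s stays 6.0000
seg 4 [139.9°–285.7°] simple-harmonic, h=-6: θ=189.8° here. β=49.9, B=145.8. -6/2·(1 − cos(π·0.3422)) = -1.5734 → s = 4.4266

4.4266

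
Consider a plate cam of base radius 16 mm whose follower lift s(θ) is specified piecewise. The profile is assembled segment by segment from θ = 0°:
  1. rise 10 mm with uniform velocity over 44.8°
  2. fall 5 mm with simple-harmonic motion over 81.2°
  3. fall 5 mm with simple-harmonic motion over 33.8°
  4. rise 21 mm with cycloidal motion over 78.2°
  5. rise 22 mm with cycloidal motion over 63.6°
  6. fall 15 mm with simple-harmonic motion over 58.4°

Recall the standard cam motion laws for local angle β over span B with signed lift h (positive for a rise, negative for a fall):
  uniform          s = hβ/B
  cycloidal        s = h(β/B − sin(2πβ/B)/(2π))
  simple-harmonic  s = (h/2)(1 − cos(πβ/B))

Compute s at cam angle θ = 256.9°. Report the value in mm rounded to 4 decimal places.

seg 1 [0°–44.8°] uniform, h=10: full span → s += 10 → s = 10.0000
seg 2 [44.8°–126°] simple-harmonic, h=-5: full span → s += -5 → s = 5.0000
seg 3 [126°–159.8°] simple-harmonic, h=-5: full span → s += -5 → s = 0.0000
seg 4 [159.8°–238°] cycloidal, h=21: full span → s += 21 → s = 21.0000
seg 5 [238°–301.6°] cycloidal, h=22: θ=256.9° here. β=18.9, B=63.6. 22·(0.2972 − sin(2π·0.2972)/(2π)) = 3.1890 → s = 24.1890

24.1890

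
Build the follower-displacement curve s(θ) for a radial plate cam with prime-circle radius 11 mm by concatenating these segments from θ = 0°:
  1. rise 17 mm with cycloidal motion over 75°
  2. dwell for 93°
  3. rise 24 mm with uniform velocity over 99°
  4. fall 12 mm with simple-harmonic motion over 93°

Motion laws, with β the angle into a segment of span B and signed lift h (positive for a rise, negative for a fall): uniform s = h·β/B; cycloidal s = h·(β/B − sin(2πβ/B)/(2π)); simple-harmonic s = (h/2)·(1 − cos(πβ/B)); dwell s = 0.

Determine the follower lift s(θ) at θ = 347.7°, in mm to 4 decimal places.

seg 1 [0°–75°] cycloidal, h=17: full span → s += 17 → s = 17.0000
seg 2 [75°–168°] dwell: s stays 17.0000
seg 3 [168°–267°] uniform, h=24: full span → s += 24 → s = 41.0000
seg 4 [267°–360°] simple-harmonic, h=-12: θ=347.7° here. β=80.7, B=93. -12/2·(1 − cos(π·0.8677)) = -11.4895 → s = 29.5105

29.5105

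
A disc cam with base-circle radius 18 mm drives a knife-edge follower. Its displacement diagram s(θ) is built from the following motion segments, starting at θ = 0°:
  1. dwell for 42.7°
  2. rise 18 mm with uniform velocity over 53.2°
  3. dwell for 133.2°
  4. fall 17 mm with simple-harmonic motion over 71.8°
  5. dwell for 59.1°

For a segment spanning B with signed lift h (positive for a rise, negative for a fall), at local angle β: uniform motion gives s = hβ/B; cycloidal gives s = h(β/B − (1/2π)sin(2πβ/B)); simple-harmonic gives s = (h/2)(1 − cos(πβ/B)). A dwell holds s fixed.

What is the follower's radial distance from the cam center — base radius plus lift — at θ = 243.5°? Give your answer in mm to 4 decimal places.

seg 1 [0°–42.7°] dwell: s stays 0.0000
seg 2 [42.7°–95.9°] uniform, h=18: full span → s += 18 → s = 18.0000
seg 3 [95.9°–229.1°] dwell: s stays 18.0000
seg 4 [229.1°–300.9°] simple-harmonic, h=-17: θ=243.5° here. β=14.4, B=71.8. -17/2·(1 − cos(π·0.2006)) = -1.6321 → s = 16.3679
radial distance = base radius + s = 18 + 16.3679 = 34.3679

34.3679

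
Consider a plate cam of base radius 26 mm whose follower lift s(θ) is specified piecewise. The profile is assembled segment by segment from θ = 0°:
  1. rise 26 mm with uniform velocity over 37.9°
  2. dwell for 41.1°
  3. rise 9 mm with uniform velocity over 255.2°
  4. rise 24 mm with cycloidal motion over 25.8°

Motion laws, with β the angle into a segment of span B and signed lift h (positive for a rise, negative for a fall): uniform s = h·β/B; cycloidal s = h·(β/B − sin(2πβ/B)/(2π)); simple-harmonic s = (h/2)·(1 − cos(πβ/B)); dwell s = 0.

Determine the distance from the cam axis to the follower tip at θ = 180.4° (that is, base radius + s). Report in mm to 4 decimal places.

seg 1 [0°–37.9°] uniform, h=26: full span → s += 26 → s = 26.0000
seg 2 [37.9°–79°] dwell: s stays 26.0000
seg 3 [79°–334.2°] uniform, h=9: θ=180.4° here. β=101.4, B=255.2. 9·101.4/255.2 = 3.5760 → s = 29.5760
radial distance = base radius + s = 26 + 29.5760 = 55.5760

55.5760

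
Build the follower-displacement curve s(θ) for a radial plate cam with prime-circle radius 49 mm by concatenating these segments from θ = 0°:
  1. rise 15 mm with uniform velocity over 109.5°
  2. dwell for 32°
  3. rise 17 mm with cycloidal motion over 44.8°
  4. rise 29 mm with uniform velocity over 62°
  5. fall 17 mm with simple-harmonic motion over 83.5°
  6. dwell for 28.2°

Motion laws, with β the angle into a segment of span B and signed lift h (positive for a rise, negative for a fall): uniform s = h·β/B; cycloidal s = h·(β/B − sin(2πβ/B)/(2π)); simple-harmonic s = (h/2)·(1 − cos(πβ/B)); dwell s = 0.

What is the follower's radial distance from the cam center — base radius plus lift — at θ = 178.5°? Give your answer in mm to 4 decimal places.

seg 1 [0°–109.5°] uniform, h=15: full span → s += 15 → s = 15.0000
seg 2 [109.5°–141.5°] dwell: s stays 15.0000
seg 3 [141.5°–186.3°] cycloidal, h=17: θ=178.5° here. β=37, B=44.8. 17·(0.8259 − sin(2π·0.8259)/(2π)) = 16.4440 → s = 31.4440
radial distance = base radius + s = 49 + 31.4440 = 80.4440

80.4440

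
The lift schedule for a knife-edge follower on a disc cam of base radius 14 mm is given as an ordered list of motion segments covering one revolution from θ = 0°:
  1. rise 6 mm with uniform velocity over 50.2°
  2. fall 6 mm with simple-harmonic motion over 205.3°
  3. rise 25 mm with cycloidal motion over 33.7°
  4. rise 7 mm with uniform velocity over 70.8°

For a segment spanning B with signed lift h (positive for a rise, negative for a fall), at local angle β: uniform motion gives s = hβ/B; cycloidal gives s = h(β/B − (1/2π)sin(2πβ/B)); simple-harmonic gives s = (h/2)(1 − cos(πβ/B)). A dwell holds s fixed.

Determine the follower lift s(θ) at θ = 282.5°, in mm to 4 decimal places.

seg 1 [0°–50.2°] uniform, h=6: full span → s += 6 → s = 6.0000
seg 2 [50.2°–255.5°] simple-harmonic, h=-6: full span → s += -6 → s = 0.0000
seg 3 [255.5°–289.2°] cycloidal, h=25: θ=282.5° here. β=27, B=33.7. 25·(0.8012 − sin(2π·0.8012)/(2π)) = 23.8045 → s = 23.8045

23.8045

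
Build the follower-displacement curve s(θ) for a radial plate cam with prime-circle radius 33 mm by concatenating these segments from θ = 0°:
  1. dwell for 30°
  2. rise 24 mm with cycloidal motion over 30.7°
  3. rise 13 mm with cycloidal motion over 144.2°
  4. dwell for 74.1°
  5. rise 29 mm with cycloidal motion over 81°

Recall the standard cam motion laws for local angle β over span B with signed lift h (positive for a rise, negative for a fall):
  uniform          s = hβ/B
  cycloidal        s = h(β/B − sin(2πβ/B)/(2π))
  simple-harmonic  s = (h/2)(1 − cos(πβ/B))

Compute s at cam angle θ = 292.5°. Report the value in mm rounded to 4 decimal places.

seg 1 [0°–30°] dwell: s stays 0.0000
seg 2 [30°–60.7°] cycloidal, h=24: full span → s += 24 → s = 24.0000
seg 3 [60.7°–204.9°] cycloidal, h=13: full span → s += 13 → s = 37.0000
seg 4 [204.9°–279°] dwell: s stays 37.0000
seg 5 [279°–360°] cycloidal, h=29: θ=292.5° here. β=13.5, B=81. 29·(0.1667 − sin(2π·0.1667)/(2π)) = 0.8362 → s = 37.8362

37.8362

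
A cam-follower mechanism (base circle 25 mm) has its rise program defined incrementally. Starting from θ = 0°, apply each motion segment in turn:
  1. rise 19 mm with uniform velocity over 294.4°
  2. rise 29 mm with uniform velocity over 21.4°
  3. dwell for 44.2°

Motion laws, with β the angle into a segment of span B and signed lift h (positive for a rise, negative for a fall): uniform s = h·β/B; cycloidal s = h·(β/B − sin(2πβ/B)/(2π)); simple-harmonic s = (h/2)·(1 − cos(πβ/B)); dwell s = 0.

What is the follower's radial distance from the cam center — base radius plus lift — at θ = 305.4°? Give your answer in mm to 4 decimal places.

seg 1 [0°–294.4°] uniform, h=19: full span → s += 19 → s = 19.0000
seg 2 [294.4°–315.8°] uniform, h=29: θ=305.4° here. β=11, B=21.4. 29·11/21.4 = 14.9065 → s = 33.9065
radial distance = base radius + s = 25 + 33.9065 = 58.9065

58.9065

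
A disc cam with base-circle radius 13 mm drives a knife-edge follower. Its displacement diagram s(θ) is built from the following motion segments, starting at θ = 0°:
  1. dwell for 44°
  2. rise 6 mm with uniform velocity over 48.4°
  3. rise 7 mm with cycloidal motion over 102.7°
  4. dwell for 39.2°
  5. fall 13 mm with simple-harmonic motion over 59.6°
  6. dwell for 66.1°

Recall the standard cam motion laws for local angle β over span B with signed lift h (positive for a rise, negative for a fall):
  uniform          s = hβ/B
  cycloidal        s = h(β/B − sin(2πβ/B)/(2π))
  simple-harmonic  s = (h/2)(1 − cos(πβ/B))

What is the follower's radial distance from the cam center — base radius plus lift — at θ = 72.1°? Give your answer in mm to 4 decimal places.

seg 1 [0°–44°] dwell: s stays 0.0000
seg 2 [44°–92.4°] uniform, h=6: θ=72.1° here. β=28.1, B=48.4. 6·28.1/48.4 = 3.4835 → s = 3.4835
radial distance = base radius + s = 13 + 3.4835 = 16.4835

16.4835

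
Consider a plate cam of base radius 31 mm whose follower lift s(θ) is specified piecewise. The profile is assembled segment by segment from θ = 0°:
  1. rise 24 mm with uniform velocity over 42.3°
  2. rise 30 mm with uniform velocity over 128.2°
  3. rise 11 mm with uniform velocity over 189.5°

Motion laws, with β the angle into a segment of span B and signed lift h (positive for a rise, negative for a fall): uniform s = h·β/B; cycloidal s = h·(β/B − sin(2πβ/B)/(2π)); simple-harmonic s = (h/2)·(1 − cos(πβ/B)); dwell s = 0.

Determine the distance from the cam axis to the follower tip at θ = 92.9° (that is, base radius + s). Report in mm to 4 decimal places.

seg 1 [0°–42.3°] uniform, h=24: full span → s += 24 → s = 24.0000
seg 2 [42.3°–170.5°] uniform, h=30: θ=92.9° here. β=50.6, B=128.2. 30·50.6/128.2 = 11.8409 → s = 35.8409
radial distance = base radius + s = 31 + 35.8409 = 66.8409

66.8409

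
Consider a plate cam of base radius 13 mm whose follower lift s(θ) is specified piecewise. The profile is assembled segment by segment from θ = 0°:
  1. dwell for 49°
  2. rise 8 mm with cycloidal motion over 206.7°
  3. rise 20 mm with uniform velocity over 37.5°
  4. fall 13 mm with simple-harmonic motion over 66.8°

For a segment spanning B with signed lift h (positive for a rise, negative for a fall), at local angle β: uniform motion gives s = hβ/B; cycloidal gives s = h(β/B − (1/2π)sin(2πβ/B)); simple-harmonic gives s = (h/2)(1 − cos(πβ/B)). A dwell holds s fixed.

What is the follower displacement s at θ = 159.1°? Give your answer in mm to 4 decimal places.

seg 1 [0°–49°] dwell: s stays 0.0000
seg 2 [49°–255.7°] cycloidal, h=8: θ=159.1° here. β=110.1, B=206.7. 8·(0.5327 − sin(2π·0.5327)/(2π)) = 4.5207 → s = 4.5207

4.5207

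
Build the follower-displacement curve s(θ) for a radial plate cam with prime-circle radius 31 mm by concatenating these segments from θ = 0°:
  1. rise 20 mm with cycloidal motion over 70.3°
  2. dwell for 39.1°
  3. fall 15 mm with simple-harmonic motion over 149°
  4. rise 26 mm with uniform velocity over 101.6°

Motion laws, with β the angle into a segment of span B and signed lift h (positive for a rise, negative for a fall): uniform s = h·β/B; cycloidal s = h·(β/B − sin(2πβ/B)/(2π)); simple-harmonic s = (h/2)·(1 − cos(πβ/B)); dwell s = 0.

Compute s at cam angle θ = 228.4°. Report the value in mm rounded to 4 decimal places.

seg 1 [0°–70.3°] cycloidal, h=20: full span → s += 20 → s = 20.0000
seg 2 [70.3°–109.4°] dwell: s stays 20.0000
seg 3 [109.4°–258.4°] simple-harmonic, h=-15: θ=228.4° here. β=119, B=149. -15/2·(1 − cos(π·0.7987)) = -13.5490 → s = 6.4510

6.4510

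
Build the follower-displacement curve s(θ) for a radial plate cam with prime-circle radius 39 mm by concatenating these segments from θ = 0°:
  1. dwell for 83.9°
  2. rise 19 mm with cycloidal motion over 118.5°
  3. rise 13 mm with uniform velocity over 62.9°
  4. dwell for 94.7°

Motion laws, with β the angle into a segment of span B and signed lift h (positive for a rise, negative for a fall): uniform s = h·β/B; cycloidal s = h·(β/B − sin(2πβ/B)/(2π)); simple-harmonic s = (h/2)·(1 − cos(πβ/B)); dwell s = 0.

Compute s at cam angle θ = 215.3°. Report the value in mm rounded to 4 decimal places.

seg 1 [0°–83.9°] dwell: s stays 0.0000
seg 2 [83.9°–202.4°] cycloidal, h=19: full span → s += 19 → s = 19.0000
seg 3 [202.4°–265.3°] uniform, h=13: θ=215.3° here. β=12.9, B=62.9. 13·12.9/62.9 = 2.6661 → s = 21.6661

21.6661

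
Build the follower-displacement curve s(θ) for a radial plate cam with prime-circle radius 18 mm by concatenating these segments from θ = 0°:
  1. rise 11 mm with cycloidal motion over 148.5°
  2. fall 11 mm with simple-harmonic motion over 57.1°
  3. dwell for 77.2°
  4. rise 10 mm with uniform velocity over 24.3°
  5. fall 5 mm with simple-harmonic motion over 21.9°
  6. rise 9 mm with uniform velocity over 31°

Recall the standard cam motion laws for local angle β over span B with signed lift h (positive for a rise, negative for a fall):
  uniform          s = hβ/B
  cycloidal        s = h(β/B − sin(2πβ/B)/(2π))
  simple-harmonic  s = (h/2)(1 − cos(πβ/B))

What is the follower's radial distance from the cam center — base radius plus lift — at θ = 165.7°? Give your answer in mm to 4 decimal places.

seg 1 [0°–148.5°] cycloidal, h=11: full span → s += 11 → s = 11.0000
seg 2 [148.5°–205.6°] simple-harmonic, h=-11: θ=165.7° here. β=17.2, B=57.1. -11/2·(1 − cos(π·0.3012)) = -2.2843 → s = 8.7157
radial distance = base radius + s = 18 + 8.7157 = 26.7157

26.7157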